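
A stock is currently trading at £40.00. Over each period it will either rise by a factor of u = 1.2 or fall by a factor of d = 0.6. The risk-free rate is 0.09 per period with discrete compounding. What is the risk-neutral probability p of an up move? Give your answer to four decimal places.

p = 0.8167

Risk-neutral probability p = (1 + 0.09 − 0.6)/(1.2 − 0.6) = 0.4900/0.6000 = 0.8167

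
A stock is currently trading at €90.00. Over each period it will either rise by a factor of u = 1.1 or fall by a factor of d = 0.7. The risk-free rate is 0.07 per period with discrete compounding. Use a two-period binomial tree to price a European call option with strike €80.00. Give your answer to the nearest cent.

€21.60

Risk-neutral probability p = (1 + 0.07 − 0.7)/(1.1 − 0.7) = 0.3700/0.4000 = 0.9250
Terminal stock prices: S_uu = 108.9, S_ud = 69.3, S_dd = 44.1
Terminal payoffs (S − K): max(28.9, 0) = 28.9, max(-10.7, 0) = 0, max(-35.9, 0) = 0
Node u (S = 99): V_u = 1/1.07·[0.9250·28.9000 + 0.0750·0.0000] = 24.9836
Node d (S = 63): V_d = 1/1.07·[0.9250·0.0000 + 0.0750·0.0000] = 0.0000
Node 0 (S = 90): V_0 = 1/1.07·[0.9250·24.9836 + 0.0750·0.0000] = 21.5980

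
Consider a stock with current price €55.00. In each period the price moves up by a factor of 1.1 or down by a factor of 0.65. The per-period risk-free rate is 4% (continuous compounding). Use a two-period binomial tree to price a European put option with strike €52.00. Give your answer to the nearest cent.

Risk-neutral probability p = (e^0.04 − 0.65)/(1.1 − 0.65) = 0.3908/0.4500 = 0.8685
Terminal stock prices: S_uu = 66.55, S_ud = 39.33, S_dd = 23.24
Terminal payoffs (K − S): max(-14.55, 0) = 0, max(12.67, 0) = 12.67, max(28.76, 0) = 28.76
Node u (S = 60.5): V_u = e^(−0.04)·[0.8685·0.0000 + 0.1315·12.6750] = 1.6018
Node d (S = 35.75): V_d = e^(−0.04)·[0.8685·12.6750 + 0.1315·28.7625] = 14.2111
Node 0 (S = 55): V_0 = e^(−0.04)·[0.8685·1.6018 + 0.1315·14.2111] = 3.1325

€3.13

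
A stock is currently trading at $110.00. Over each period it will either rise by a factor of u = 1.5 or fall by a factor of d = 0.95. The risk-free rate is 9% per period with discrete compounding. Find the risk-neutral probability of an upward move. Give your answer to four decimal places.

p = 0.2545

Risk-neutral probability p = (1 + 0.09 − 0.95)/(1.5 − 0.95) = 0.1400/0.5500 = 0.2545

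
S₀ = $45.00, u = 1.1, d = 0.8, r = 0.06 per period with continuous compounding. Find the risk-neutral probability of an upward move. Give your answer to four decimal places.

p = 0.8728

Risk-neutral probability p = (e^0.06 − 0.8)/(1.1 − 0.8) = 0.2618/0.3000 = 0.8728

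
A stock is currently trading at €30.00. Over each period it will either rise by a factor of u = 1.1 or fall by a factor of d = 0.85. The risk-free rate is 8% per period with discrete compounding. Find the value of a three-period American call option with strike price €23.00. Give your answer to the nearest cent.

€11.74

Risk-neutral probability p = (1 + 0.08 − 0.85)/(1.1 − 0.85) = 0.2300/0.2500 = 0.9200
Terminal stock prices: S_uuu = 39.93, S_uud = 30.86, S_udd = 23.84, S_ddd = 18.42
Terminal payoffs (S − K): max(16.93, 0) = 16.93, max(7.855, 0) = 7.855, max(0.8425, 0) = 0.8425, max(-4.576, 0) = 0
Node uu (S = 36.3): continuation = 1/1.08·[0.9200·16.9300 + 0.0800·7.8550] = 15.0037; exercise value = 13.3000 ≤ continuation, so V_uu = 15.0037
Node ud (S = 28.05): continuation = 1/1.08·[0.9200·7.8550 + 0.0800·0.8425] = 6.7537; exercise value = 5.0500 ≤ continuation, so V_ud = 6.7537
Node dd (S = 21.67): continuation = 1/1.08·[0.9200·0.8425 + 0.0800·0.0000] = 0.7177; exercise value = 0.0000 ≤ continuation, so V_dd = 0.7177
Node u (S = 33): continuation = 1/1.08·[0.9200·15.0037 + 0.0800·6.7537] = 13.2812; exercise value = 10.0000 ≤ continuation, so V_u = 13.2812
Node d (S = 25.5): continuation = 1/1.08·[0.9200·6.7537 + 0.0800·0.7177] = 5.8063; exercise value = 2.5000 ≤ continuation, so V_d = 5.8063
Node 0 (S = 30): continuation = 1/1.08·[0.9200·13.2812 + 0.0800·5.8063] = 11.7437; exercise value = 7.0000 ≤ continuation, so V_0 = 11.7437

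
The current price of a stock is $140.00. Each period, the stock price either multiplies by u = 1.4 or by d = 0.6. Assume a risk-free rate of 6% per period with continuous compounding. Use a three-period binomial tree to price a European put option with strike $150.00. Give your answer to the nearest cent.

$28.09

Risk-neutral probability p = (e^0.06 − 0.6)/(1.4 − 0.6) = 0.4618/0.8000 = 0.5773
Terminal stock prices: S_uuu = 384.2, S_uud = 164.6, S_udd = 70.56, S_ddd = 30.24
Terminal payoffs (K − S): max(-234.2, 0) = 0, max(-14.64, 0) = 0, max(79.44, 0) = 79.44, max(119.8, 0) = 119.8
Node uu (S = 274.4): V_uu = e^(−0.06)·[0.5773·0.0000 + 0.4227·0.0000] = 0.0000
Node ud (S = 117.6): V_ud = e^(−0.06)·[0.5773·0.0000 + 0.4227·79.4400] = 31.6241
Node dd (S = 50.4): V_dd = e^(−0.06)·[0.5773·79.4400 + 0.4227·119.7600] = 90.8647
Node u (S = 196): V_u = e^(−0.06)·[0.5773·0.0000 + 0.4227·31.6241] = 12.5892
Node d (S = 84): V_d = e^(−0.06)·[0.5773·31.6241 + 0.4227·90.8647] = 53.3654
Node 0 (S = 140): V_0 = e^(−0.06)·[0.5773·12.5892 + 0.4227·53.3654] = 28.0886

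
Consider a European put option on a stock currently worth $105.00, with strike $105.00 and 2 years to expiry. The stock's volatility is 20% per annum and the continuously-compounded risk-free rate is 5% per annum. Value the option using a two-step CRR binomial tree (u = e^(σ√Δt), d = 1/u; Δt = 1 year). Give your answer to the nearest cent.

CRR parameters: u = e^(σ√Δt) = e^(0.2·√1) = 1.2214, d = 1/u = 0.8187
Per-period rate: rΔt = 0.05·1 = 0.05, so R = e^0.05 = 1.0513
Risk-neutral probability p = (e^0.05 − 0.8187)/(1.2214 − 0.8187) = 0.2325/0.4027 = 0.5775
Terminal stock prices: S_uu = 156.6, S_ud = 105, S_dd = 70.38
Terminal payoffs (K − S): max(-51.64, 0) = 0, max(0, 0) = 0, max(34.62, 0) = 34.62
Node u (S = 128.2): V_u = e^(−0.05)·[0.5775·0.0000 + 0.4225·0.0000] = 0.0000
Node d (S = 85.97): V_d = e^(−0.05)·[0.5775·0.0000 + 0.4225·34.6164] = 13.9124
Node 0 (S = 105): V_0 = e^(−0.05)·[0.5775·0.0000 + 0.4225·13.9124] = 5.5914

$5.59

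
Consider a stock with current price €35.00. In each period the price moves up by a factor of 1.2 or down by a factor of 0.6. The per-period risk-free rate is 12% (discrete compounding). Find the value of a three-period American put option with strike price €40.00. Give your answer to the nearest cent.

€5.00

Risk-neutral probability p = (1 + 0.12 − 0.6)/(1.2 − 0.6) = 0.5200/0.6000 = 0.8667
Terminal stock prices: S_uuu = 60.48, S_uud = 30.24, S_udd = 15.12, S_ddd = 7.56
Terminal payoffs (K − S): max(-20.48, 0) = 0, max(9.76, 0) = 9.76, max(24.88, 0) = 24.88, max(32.44, 0) = 32.44
Node uu (S = 50.4): continuation = 1/1.12·[0.8667·0.0000 + 0.1333·9.7600] = 1.1619; exercise value = 0.0000 ≤ continuation, so V_uu = 1.1619
Node ud (S = 25.2): continuation = 1/1.12·[0.8667·9.7600 + 0.1333·24.8800] = 10.5143; exercise value = 14.8000 > continuation, so V_ud = 14.8000 (exercise)
Node dd (S = 12.6): continuation = 1/1.12·[0.8667·24.8800 + 0.1333·32.4400] = 23.1143; exercise value = 27.4000 > continuation, so V_dd = 27.4000 (exercise)
Node u (S = 42): continuation = 1/1.12·[0.8667·1.1619 + 0.1333·14.8000] = 2.6610; exercise value = 0.0000 ≤ continuation, so V_u = 2.6610
Node d (S = 21): continuation = 1/1.12·[0.8667·14.8000 + 0.1333·27.4000] = 14.7143; exercise value = 19.0000 > continuation, so V_d = 19.0000 (exercise)
Node 0 (S = 35): continuation = 1/1.12·[0.8667·2.6610 + 0.1333·19.0000] = 4.3210; exercise value = 5.0000 > continuation, so V_0 = 5.0000 (exercise)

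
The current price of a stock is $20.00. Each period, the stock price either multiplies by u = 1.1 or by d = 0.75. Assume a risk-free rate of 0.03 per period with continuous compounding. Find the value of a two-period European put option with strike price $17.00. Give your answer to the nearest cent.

Risk-neutral probability p = (e^0.03 − 0.75)/(1.1 − 0.75) = 0.2805/0.3500 = 0.8013
Terminal stock prices: S_uu = 24.2, S_ud = 16.5, S_dd = 11.25
Terminal payoffs (K − S): max(-7.2, 0) = 0, max(0.5, 0) = 0.5, max(5.75, 0) = 5.75
Node u (S = 22): V_u = e^(−0.03)·[0.8013·0.0000 + 0.1987·0.5000] = 0.0964
Node d (S = 15): V_d = e^(−0.03)·[0.8013·0.5000 + 0.1987·5.7500] = 1.4976
Node 0 (S = 20): V_0 = e^(−0.03)·[0.8013·0.0964 + 0.1987·1.4976] = 0.3637

$0.36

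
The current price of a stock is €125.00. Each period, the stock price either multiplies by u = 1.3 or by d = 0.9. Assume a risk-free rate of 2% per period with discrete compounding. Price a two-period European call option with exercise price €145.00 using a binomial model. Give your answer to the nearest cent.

Risk-neutral probability p = (1 + 0.02 − 0.9)/(1.3 − 0.9) = 0.1200/0.4000 = 0.3000
Terminal stock prices: S_uu = 211.3, S_ud = 146.2, S_dd = 101.2
Terminal payoffs (S − K): max(66.25, 0) = 66.25, max(1.25, 0) = 1.25, max(-43.75, 0) = 0
Node u (S = 162.5): V_u = 1/1.02·[0.3000·66.2500 + 0.7000·1.2500] = 20.3431
Node d (S = 112.5): V_d = 1/1.02·[0.3000·1.2500 + 0.7000·0.0000] = 0.3676
Node 0 (S = 125): V_0 = 1/1.02·[0.3000·20.3431 + 0.7000·0.3676] = 6.2356

€6.24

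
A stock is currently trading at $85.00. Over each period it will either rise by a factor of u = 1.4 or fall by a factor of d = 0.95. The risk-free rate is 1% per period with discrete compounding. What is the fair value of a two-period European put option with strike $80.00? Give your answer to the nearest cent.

Risk-neutral probability p = (1 + 0.01 − 0.95)/(1.4 − 0.95) = 0.0600/0.4500 = 0.1333
Terminal stock prices: S_uu = 166.6, S_ud = 113, S_dd = 76.71
Terminal payoffs (K − S): max(-86.6, 0) = 0, max(-33.05, 0) = 0, max(3.288, 0) = 3.288
Node u (S = 119): V_u = 1/1.01·[0.1333·0.0000 + 0.8667·0.0000] = 0.0000
Node d (S = 80.75): V_d = 1/1.01·[0.1333·0.0000 + 0.8667·3.2875] = 2.8210
Node 0 (S = 85): V_0 = 1/1.01·[0.1333·0.0000 + 0.8667·2.8210] = 2.4206

$2.42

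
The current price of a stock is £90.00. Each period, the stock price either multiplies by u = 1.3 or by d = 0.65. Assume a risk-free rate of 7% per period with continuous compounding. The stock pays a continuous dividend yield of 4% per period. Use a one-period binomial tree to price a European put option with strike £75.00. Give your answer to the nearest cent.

£6.38

Per-period risk-free factor R = e^0.07 = 1.0725; dividend-adjusted growth = e^(0.07−0.04) = 1.0305.
Risk-neutral probability p = (1.0305 − 0.65)/(1.3 − 0.65) = 0.3805/0.6500 = 0.5853
Terminal stock prices: S_u = 117, S_d = 58.5
Terminal payoffs (K − S): max(-42, 0) = 0, max(16.5, 0) = 16.5
Node 0 (S = 90): V_0 = e^(−0.07)·[0.5853·0.0000 + 0.4147·16.5000] = 6.3797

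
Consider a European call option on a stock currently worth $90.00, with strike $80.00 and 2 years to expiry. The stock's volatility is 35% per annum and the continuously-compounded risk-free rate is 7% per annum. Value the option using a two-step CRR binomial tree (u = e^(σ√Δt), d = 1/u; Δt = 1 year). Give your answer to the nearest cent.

$27.68

CRR parameters: u = e^(σ√Δt) = e^(0.35·√1) = 1.4191, d = 1/u = 0.7047
Per-period rate: rΔt = 0.07·1 = 0.07, so R = e^0.07 = 1.0725
Risk-neutral probability p = (e^0.07 − 0.7047)/(1.4191 − 0.7047) = 0.3678/0.7144 = 0.5149
Terminal stock prices: S_uu = 181.2, S_ud = 90, S_dd = 44.69
Terminal payoffs (S − K): max(101.2, 0) = 101.2, max(10, 0) = 10, max(-35.31, 0) = 0
Node u (S = 127.7): V_u = e^(−0.07)·[0.5149·101.2377 + 0.4851·10.0000] = 53.1246
Node d (S = 63.42): V_d = e^(−0.07)·[0.5149·10.0000 + 0.4851·0.0000] = 4.8007
Node 0 (S = 90): V_0 = e^(−0.07)·[0.5149·53.1246 + 0.4851·4.8007] = 27.6751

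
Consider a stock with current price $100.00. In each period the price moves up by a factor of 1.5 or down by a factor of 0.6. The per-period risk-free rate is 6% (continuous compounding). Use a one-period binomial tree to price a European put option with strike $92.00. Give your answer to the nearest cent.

Risk-neutral probability p = (e^0.06 − 0.6)/(1.5 − 0.6) = 0.4618/0.9000 = 0.5132
Terminal stock prices: S_u = 150, S_d = 60
Terminal payoffs (K − S): max(-58, 0) = 0, max(32, 0) = 32
Node 0 (S = 100): V_0 = e^(−0.06)·[0.5132·0.0000 + 0.4868·32.0000] = 14.6719

$14.67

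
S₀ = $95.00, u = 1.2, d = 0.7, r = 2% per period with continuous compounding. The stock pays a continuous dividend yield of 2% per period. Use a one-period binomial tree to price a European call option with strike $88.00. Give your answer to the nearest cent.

$15.29

Per-period risk-free factor R = e^0.02 = 1.0202; dividend-adjusted growth = e^(0.02−0.02) = 1.0000.
Risk-neutral probability p = (1.0000 − 0.7)/(1.2 − 0.7) = 0.3000/0.5000 = 0.6000
Terminal stock prices: S_u = 114, S_d = 66.5
Terminal payoffs (S − K): max(26, 0) = 26, max(-21.5, 0) = 0
Node 0 (S = 95): V_0 = e^(−0.02)·[0.6000·26.0000 + 0.4000·0.0000] = 15.2911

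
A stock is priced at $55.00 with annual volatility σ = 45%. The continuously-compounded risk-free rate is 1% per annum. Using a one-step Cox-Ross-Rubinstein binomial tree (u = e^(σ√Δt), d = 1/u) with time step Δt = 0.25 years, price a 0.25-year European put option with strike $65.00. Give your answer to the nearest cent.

CRR parameters: u = e^(σ√Δt) = e^(0.45·√0.25) = 1.2523, d = 1/u = 0.7985
Per-period rate: rΔt = 0.01·0.25 = 0.0025, so R = e^0.0025 = 1.0025
Risk-neutral probability p = (e^0.0025 − 0.7985)/(1.2523 − 0.7985) = 0.2040/0.4538 = 0.4495
Terminal stock prices: S_u = 68.88, S_d = 43.92
Terminal payoffs (K − S): max(-3.878, 0) = 0, max(21.08, 0) = 21.08
Node 0 (S = 55): V_0 = e^(−0.0025)·[0.4495·0.0000 + 0.5505·21.0816] = 11.5764

$11.58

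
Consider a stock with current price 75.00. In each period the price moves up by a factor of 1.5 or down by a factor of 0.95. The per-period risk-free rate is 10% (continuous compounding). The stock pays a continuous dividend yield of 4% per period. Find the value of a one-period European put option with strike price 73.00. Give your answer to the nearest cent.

Per-period risk-free factor R = e^0.1 = 1.1052; dividend-adjusted growth = e^(0.1−0.04) = 1.0618.
Risk-neutral probability p = (1.0618 − 0.95)/(1.5 − 0.95) = 0.1118/0.5500 = 0.2033
Terminal stock prices: S_u = 112.5, S_d = 71.25
Terminal payoffs (K − S): max(-39.5, 0) = 0, max(1.75, 0) = 1.75
Node 0 (S = 75): V_0 = e^(−0.1)·[0.2033·0.0000 + 0.7967·1.7500] = 1.2615

1.26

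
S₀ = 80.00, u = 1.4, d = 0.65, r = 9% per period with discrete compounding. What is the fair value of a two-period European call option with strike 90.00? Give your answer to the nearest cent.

19.35

Risk-neutral probability p = (1 + 0.09 − 0.65)/(1.4 − 0.65) = 0.4400/0.7500 = 0.5867
Terminal stock prices: S_uu = 156.8, S_ud = 72.8, S_dd = 33.8
Terminal payoffs (S − K): max(66.8, 0) = 66.8, max(-17.2, 0) = 0, max(-56.2, 0) = 0
Node u (S = 112): V_u = 1/1.09·[0.5867·66.8000 + 0.4133·0.0000] = 35.9535
Node d (S = 52): V_d = 1/1.09·[0.5867·0.0000 + 0.4133·0.0000] = 0.0000
Node 0 (S = 80): V_0 = 1/1.09·[0.5867·35.9535 + 0.4133·0.0000] = 19.3511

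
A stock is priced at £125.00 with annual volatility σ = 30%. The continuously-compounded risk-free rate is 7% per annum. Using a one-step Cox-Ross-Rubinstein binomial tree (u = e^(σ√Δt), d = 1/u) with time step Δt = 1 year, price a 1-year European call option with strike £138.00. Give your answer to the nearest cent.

CRR parameters: u = e^(σ√Δt) = e^(0.3·√1) = 1.3499, d = 1/u = 0.7408
Per-period rate: rΔt = 0.07·1 = 0.07, so R = e^0.07 = 1.0725
Risk-neutral probability p = (e^0.07 − 0.7408)/(1.3499 − 0.7408) = 0.3317/0.6090 = 0.5446
Terminal stock prices: S_u = 168.7, S_d = 92.6
Terminal payoffs (S − K): max(30.73, 0) = 30.73, max(-45.4, 0) = 0
Node 0 (S = 125): V_0 = e^(−0.07)·[0.5446·30.7324 + 0.4554·0.0000] = 15.6056

£15.61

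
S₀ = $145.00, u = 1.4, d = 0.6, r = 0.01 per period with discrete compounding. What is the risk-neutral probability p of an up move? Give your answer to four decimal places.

Risk-neutral probability p = (1 + 0.01 − 0.6)/(1.4 − 0.6) = 0.4100/0.8000 = 0.5125

p = 0.5125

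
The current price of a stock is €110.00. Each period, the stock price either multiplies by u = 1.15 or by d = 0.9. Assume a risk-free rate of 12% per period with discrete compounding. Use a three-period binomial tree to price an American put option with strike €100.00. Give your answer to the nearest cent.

€0.13

Risk-neutral probability p = (1 + 0.12 − 0.9)/(1.15 − 0.9) = 0.2200/0.2500 = 0.8800
Terminal stock prices: S_uuu = 167.3, S_uud = 130.9, S_udd = 102.5, S_ddd = 80.19
Terminal payoffs (K − S): max(-67.3, 0) = 0, max(-30.93, 0) = 0, max(-2.465, 0) = 0, max(19.81, 0) = 19.81
Node uu (S = 145.5): continuation = 1/1.12·[0.8800·0.0000 + 0.1200·0.0000] = 0.0000; exercise value = 0.0000 ≤ continuation, so V_uu = 0.0000
Node ud (S = 113.8): continuation = 1/1.12·[0.8800·0.0000 + 0.1200·0.0000] = 0.0000; exercise value = 0.0000 ≤ continuation, so V_ud = 0.0000
Node dd (S = 89.1): continuation = 1/1.12·[0.8800·0.0000 + 0.1200·19.8100] = 2.1225; exercise value = 10.9000 > continuation, so V_dd = 10.9000 (exercise)
Node u (S = 126.5): continuation = 1/1.12·[0.8800·0.0000 + 0.1200·0.0000] = 0.0000; exercise value = 0.0000 ≤ continuation, so V_u = 0.0000
Node d (S = 99): continuation = 1/1.12·[0.8800·0.0000 + 0.1200·10.9000] = 1.1679; exercise value = 1.0000 ≤ continuation, so V_d = 1.1679
Node 0 (S = 110): continuation = 1/1.12·[0.8800·0.0000 + 0.1200·1.1679] = 0.1251; exercise value = 0.0000 ≤ continuation, so V_0 = 0.1251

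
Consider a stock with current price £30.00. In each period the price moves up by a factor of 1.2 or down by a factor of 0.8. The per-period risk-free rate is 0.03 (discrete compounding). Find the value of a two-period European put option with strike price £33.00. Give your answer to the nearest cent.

£4.28

Risk-neutral probability p = (1 + 0.03 − 0.8)/(1.2 − 0.8) = 0.2300/0.4000 = 0.5750
Terminal stock prices: S_uu = 43.2, S_ud = 28.8, S_dd = 19.2
Terminal payoffs (K − S): max(-10.2, 0) = 0, max(4.2, 0) = 4.2, max(13.8, 0) = 13.8
Node u (S = 36): V_u = 1/1.03·[0.5750·0.0000 + 0.4250·4.2000] = 1.7330
Node d (S = 24): V_d = 1/1.03·[0.5750·4.2000 + 0.4250·13.8000] = 8.0388
Node 0 (S = 30): V_0 = 1/1.03·[0.5750·1.7330 + 0.4250·8.0388] = 4.2845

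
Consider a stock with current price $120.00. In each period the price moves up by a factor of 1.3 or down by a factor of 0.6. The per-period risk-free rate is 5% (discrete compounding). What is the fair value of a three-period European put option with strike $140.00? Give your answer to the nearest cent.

$29.31

Risk-neutral probability p = (1 + 0.05 − 0.6)/(1.3 − 0.6) = 0.4500/0.7000 = 0.6429
Terminal stock prices: S_uuu = 263.6, S_uud = 121.7, S_udd = 56.16, S_ddd = 25.92
Terminal payoffs (K − S): max(-123.6, 0) = 0, max(18.32, 0) = 18.32, max(83.84, 0) = 83.84, max(114.1, 0) = 114.1
Node uu (S = 202.8): V_uu = 1/1.05·[0.6429·0.0000 + 0.3571·18.3200] = 6.2313
Node ud (S = 93.6): V_ud = 1/1.05·[0.6429·18.3200 + 0.3571·83.8400] = 39.7333
Node dd (S = 43.2): V_dd = 1/1.05·[0.6429·83.8400 + 0.3571·114.0800] = 90.1333
Node u (S = 156): V_u = 1/1.05·[0.6429·6.2313 + 0.3571·39.7333] = 17.3298
Node d (S = 72): V_d = 1/1.05·[0.6429·39.7333 + 0.3571·90.1333] = 54.9841
Node 0 (S = 120): V_0 = 1/1.05·[0.6429·17.3298 + 0.3571·54.9841] = 29.3122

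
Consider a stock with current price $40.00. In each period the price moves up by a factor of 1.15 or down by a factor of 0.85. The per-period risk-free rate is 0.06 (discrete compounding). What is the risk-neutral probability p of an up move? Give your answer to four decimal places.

Risk-neutral probability p = (1 + 0.06 − 0.85)/(1.15 − 0.85) = 0.2100/0.3000 = 0.7000

p = 0.7000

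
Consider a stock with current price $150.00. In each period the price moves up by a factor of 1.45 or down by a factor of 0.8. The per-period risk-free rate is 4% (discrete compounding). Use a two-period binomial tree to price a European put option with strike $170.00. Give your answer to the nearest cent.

Risk-neutral probability p = (1 + 0.04 − 0.8)/(1.45 − 0.8) = 0.2400/0.6500 = 0.3692
Terminal stock prices: S_uu = 315.4, S_ud = 174, S_dd = 96
Terminal payoffs (K − S): max(-145.4, 0) = 0, max(-4, 0) = 0, max(74, 0) = 74
Node u (S = 217.5): V_u = 1/1.04·[0.3692·0.0000 + 0.6308·0.0000] = 0.0000
Node d (S = 120): V_d = 1/1.04·[0.3692·0.0000 + 0.6308·74.0000] = 44.8817
Node 0 (S = 150): V_0 = 1/1.04·[0.3692·0.0000 + 0.6308·44.8817] = 27.2211

$27.22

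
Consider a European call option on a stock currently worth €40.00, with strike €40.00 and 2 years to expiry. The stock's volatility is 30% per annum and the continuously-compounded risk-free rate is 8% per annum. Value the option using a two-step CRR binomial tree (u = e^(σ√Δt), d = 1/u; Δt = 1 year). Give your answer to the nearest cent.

CRR parameters: u = e^(σ√Δt) = e^(0.3·√1) = 1.3499, d = 1/u = 0.7408
Per-period rate: rΔt = 0.08·1 = 0.08, so R = e^0.08 = 1.0833
Risk-neutral probability p = (e^0.08 − 0.7408)/(1.3499 − 0.7408) = 0.3425/0.6090 = 0.5623
Terminal stock prices: S_uu = 72.88, S_ud = 40, S_dd = 21.95
Terminal payoffs (S − K): max(32.88, 0) = 32.88, max(0, 0) = 0, max(-18.05, 0) = 0
Node u (S = 53.99): V_u = e^(−0.08)·[0.5623·32.8848 + 0.4377·0.0000] = 17.0697
Node d (S = 29.63): V_d = e^(−0.08)·[0.5623·0.0000 + 0.4377·0.0000] = 0.0000
Node 0 (S = 40): V_0 = e^(−0.08)·[0.5623·17.0697 + 0.4377·0.0000] = 8.8605

€8.86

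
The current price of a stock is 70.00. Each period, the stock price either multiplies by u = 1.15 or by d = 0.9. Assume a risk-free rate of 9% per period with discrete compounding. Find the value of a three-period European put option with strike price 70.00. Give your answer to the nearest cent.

Risk-neutral probability p = (1 + 0.09 − 0.9)/(1.15 − 0.9) = 0.1900/0.2500 = 0.7600
Terminal stock prices: S_uuu = 106.5, S_uud = 83.32, S_udd = 65.2, S_ddd = 51.03
Terminal payoffs (K − S): max(-36.46, 0) = 0, max(-13.32, 0) = 0, max(4.795, 0) = 4.795, max(18.97, 0) = 18.97
Node uu (S = 92.57): V_uu = 1/1.09·[0.7600·0.0000 + 0.2400·0.0000] = 0.0000
Node ud (S = 72.45): V_ud = 1/1.09·[0.7600·0.0000 + 0.2400·4.7950] = 1.0558
Node dd (S = 56.7): V_dd = 1/1.09·[0.7600·4.7950 + 0.2400·18.9700] = 7.5202
Node u (S = 80.5): V_u = 1/1.09·[0.7600·0.0000 + 0.2400·1.0558] = 0.2325
Node d (S = 63): V_d = 1/1.09·[0.7600·1.0558 + 0.2400·7.5202] = 2.3920
Node 0 (S = 70): V_0 = 1/1.09·[0.7600·0.2325 + 0.2400·2.3920] = 0.6888

0.69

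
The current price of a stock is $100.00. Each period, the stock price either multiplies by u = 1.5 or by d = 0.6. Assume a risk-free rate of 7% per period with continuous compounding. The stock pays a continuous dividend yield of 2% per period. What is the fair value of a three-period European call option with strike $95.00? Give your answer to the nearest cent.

Per-period risk-free factor R = e^0.07 = 1.0725; dividend-adjusted growth = e^(0.07−0.02) = 1.0513.
Risk-neutral probability p = (1.0513 − 0.6)/(1.5 − 0.6) = 0.4513/0.9000 = 0.5014
Terminal stock prices: S_uuu = 337.5, S_uud = 135, S_udd = 54, S_ddd = 21.6
Terminal payoffs (S − K): max(242.5, 0) = 242.5, max(40, 0) = 40, max(-41, 0) = 0, max(-73.4, 0) = 0
Node uu (S = 225): V_uu = e^(−0.07)·[0.5014·242.5000 + 0.4986·40.0000] = 131.9673
Node ud (S = 90): V_ud = e^(−0.07)·[0.5014·40.0000 + 0.4986·0.0000] = 18.7006
Node dd (S = 36): V_dd = e^(−0.07)·[0.5014·0.0000 + 0.4986·0.0000] = 0.0000
Node u (S = 150): V_u = e^(−0.07)·[0.5014·131.9673 + 0.4986·18.7006] = 70.3900
Node d (S = 60): V_d = e^(−0.07)·[0.5014·18.7006 + 0.4986·0.0000] = 8.7428
Node 0 (S = 100): V_0 = e^(−0.07)·[0.5014·70.3900 + 0.4986·8.7428] = 36.9726

$36.97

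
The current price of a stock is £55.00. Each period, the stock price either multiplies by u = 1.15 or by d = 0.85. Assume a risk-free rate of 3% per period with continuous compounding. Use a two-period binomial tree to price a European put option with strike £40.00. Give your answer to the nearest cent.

£0.04

Risk-neutral probability p = (e^0.03 − 0.85)/(1.15 − 0.85) = 0.1805/0.3000 = 0.6015
Terminal stock prices: S_uu = 72.74, S_ud = 53.76, S_dd = 39.74
Terminal payoffs (K − S): max(-32.74, 0) = 0, max(-13.76, 0) = 0, max(0.2625, 0) = 0.2625
Node u (S = 63.25): V_u = e^(−0.03)·[0.6015·0.0000 + 0.3985·0.0000] = 0.0000
Node d (S = 46.75): V_d = e^(−0.03)·[0.6015·0.0000 + 0.3985·0.2625] = 0.1015
Node 0 (S = 55): V_0 = e^(−0.03)·[0.6015·0.0000 + 0.3985·0.1015] = 0.0393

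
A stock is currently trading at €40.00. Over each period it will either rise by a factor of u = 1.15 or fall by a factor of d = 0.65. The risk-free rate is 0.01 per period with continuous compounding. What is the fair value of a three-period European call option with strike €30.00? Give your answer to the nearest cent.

€13.03

Risk-neutral probability p = (e^0.01 − 0.65)/(1.15 − 0.65) = 0.3601/0.5000 = 0.7201
Terminal stock prices: S_uuu = 60.83, S_uud = 34.38, S_udd = 19.44, S_ddd = 10.98
Terminal payoffs (S − K): max(30.83, 0) = 30.83, max(4.385, 0) = 4.385, max(-10.56, 0) = 0, max(-19.02, 0) = 0
Node uu (S = 52.9): V_uu = e^(−0.01)·[0.7201·30.8350 + 0.2799·4.3850] = 23.1985
Node ud (S = 29.9): V_ud = e^(−0.01)·[0.7201·4.3850 + 0.2799·0.0000] = 3.1262
Node dd (S = 16.9): V_dd = e^(−0.01)·[0.7201·0.0000 + 0.2799·0.0000] = 0.0000
Node u (S = 46): V_u = e^(−0.01)·[0.7201·23.1985 + 0.2799·3.1262] = 17.4054
Node d (S = 26): V_d = e^(−0.01)·[0.7201·3.1262 + 0.2799·0.0000] = 2.2288
Node 0 (S = 40): V_0 = e^(−0.01)·[0.7201·17.4054 + 0.2799·2.2288] = 13.0265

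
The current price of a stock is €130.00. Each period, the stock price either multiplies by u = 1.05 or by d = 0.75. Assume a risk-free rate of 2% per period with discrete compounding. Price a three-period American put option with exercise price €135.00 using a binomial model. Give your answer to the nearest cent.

€8.60

Risk-neutral probability p = (1 + 0.02 − 0.75)/(1.05 − 0.75) = 0.2700/0.3000 = 0.9000
Terminal stock prices: S_uuu = 150.5, S_uud = 107.5, S_udd = 76.78, S_ddd = 54.84
Terminal payoffs (K − S): max(-15.49, 0) = 0, max(27.51, 0) = 27.51, max(58.22, 0) = 58.22, max(80.16, 0) = 80.16
Node uu (S = 143.3): continuation = 1/1.02·[0.9000·0.0000 + 0.1000·27.5062] = 2.6967; exercise value = 0.0000 ≤ continuation, so V_uu = 2.6967
Node ud (S = 102.4): continuation = 1/1.02·[0.9000·27.5062 + 0.1000·58.2188] = 29.9779; exercise value = 32.6250 > continuation, so V_ud = 32.6250 (exercise)
Node dd (S = 73.12): continuation = 1/1.02·[0.9000·58.2188 + 0.1000·80.1562] = 59.2279; exercise value = 61.8750 > continuation, so V_dd = 61.8750 (exercise)
Node u (S = 136.5): continuation = 1/1.02·[0.9000·2.6967 + 0.1000·32.6250] = 5.5780; exercise value = 0.0000 ≤ continuation, so V_u = 5.5780
Node d (S = 97.5): continuation = 1/1.02·[0.9000·32.6250 + 0.1000·61.8750] = 34.8529; exercise value = 37.5000 > continuation, so V_d = 37.5000 (exercise)
Node 0 (S = 130): continuation = 1/1.02·[0.9000·5.5780 + 0.1000·37.5000] = 8.5982; exercise value = 5.0000 ≤ continuation, so V_0 = 8.5982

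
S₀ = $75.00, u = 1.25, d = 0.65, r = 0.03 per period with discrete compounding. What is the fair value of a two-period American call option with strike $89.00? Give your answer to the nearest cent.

$10.66

Risk-neutral probability p = (1 + 0.03 − 0.65)/(1.25 − 0.65) = 0.3800/0.6000 = 0.6333
Terminal stock prices: S_uu = 117.2, S_ud = 60.94, S_dd = 31.69
Terminal payoffs (S − K): max(28.19, 0) = 28.19, max(-28.06, 0) = 0, max(-57.31, 0) = 0
Node u (S = 93.75): continuation = 1/1.03·[0.6333·28.1875 + 0.3667·0.0000] = 17.3321; exercise value = 4.7500 ≤ continuation, so V_u = 17.3321
Node d (S = 48.75): continuation = 1/1.03·[0.6333·0.0000 + 0.3667·0.0000] = 0.0000; exercise value = 0.0000 ≤ continuation, so V_d = 0.0000
Node 0 (S = 75): continuation = 1/1.03·[0.6333·17.3321 + 0.3667·0.0000] = 10.6573; exercise value = 0.0000 ≤ continuation, so V_0 = 10.6573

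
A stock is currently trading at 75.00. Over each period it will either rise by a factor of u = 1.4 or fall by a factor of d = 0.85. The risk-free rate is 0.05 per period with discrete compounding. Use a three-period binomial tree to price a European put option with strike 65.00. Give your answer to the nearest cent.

Risk-neutral probability p = (1 + 0.05 − 0.85)/(1.4 − 0.85) = 0.2000/0.5500 = 0.3636
Terminal stock prices: S_uuu = 205.8, S_uud = 124.9, S_udd = 75.86, S_ddd = 46.06
Terminal payoffs (K − S): max(-140.8, 0) = 0, max(-59.95, 0) = 0, max(-10.86, 0) = 0, max(18.94, 0) = 18.94
Node uu (S = 147): V_uu = 1/1.05·[0.3636·0.0000 + 0.6364·0.0000] = 0.0000
Node ud (S = 89.25): V_ud = 1/1.05·[0.3636·0.0000 + 0.6364·0.0000] = 0.0000
Node dd (S = 54.19): V_dd = 1/1.05·[0.3636·0.0000 + 0.6364·18.9406] = 11.4792
Node u (S = 105): V_u = 1/1.05·[0.3636·0.0000 + 0.6364·0.0000] = 0.0000
Node d (S = 63.75): V_d = 1/1.05·[0.3636·0.0000 + 0.6364·11.4792] = 6.9571
Node 0 (S = 75): V_0 = 1/1.05·[0.3636·0.0000 + 0.6364·6.9571] = 4.2164

4.22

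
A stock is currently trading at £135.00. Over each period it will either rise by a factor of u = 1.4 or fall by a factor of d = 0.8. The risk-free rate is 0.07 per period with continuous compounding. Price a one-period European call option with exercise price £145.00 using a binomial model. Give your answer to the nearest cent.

Risk-neutral probability p = (e^0.07 − 0.8)/(1.4 − 0.8) = 0.2725/0.6000 = 0.4542
Terminal stock prices: S_u = 189, S_d = 108
Terminal payoffs (S − K): max(44, 0) = 44, max(-37, 0) = 0
Node 0 (S = 135): V_0 = e^(−0.07)·[0.4542·44.0000 + 0.5458·0.0000] = 18.6329

£18.63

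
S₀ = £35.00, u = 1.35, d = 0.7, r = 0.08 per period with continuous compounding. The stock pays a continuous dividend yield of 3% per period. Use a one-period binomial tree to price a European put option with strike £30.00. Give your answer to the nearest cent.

£2.33

Per-period risk-free factor R = e^0.08 = 1.0833; dividend-adjusted growth = e^(0.08−0.03) = 1.0513.
Risk-neutral probability p = (1.0513 − 0.7)/(1.35 − 0.7) = 0.3513/0.6500 = 0.5404
Terminal stock prices: S_u = 47.25, S_d = 24.5
Terminal payoffs (K − S): max(-17.25, 0) = 0, max(5.5, 0) = 5.5
Node 0 (S = 35): V_0 = e^(−0.08)·[0.5404·0.0000 + 0.4596·5.5000] = 2.3334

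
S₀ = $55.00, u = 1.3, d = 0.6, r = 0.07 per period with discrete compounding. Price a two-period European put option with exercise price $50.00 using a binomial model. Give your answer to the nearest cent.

Risk-neutral probability p = (1 + 0.07 − 0.6)/(1.3 − 0.6) = 0.4700/0.7000 = 0.6714
Terminal stock prices: S_uu = 92.95, S_ud = 42.9, S_dd = 19.8
Terminal payoffs (K − S): max(-42.95, 0) = 0, max(7.1, 0) = 7.1, max(30.2, 0) = 30.2
Node u (S = 71.5): V_u = 1/1.07·[0.6714·0.0000 + 0.3286·7.1000] = 2.1802
Node d (S = 33): V_d = 1/1.07·[0.6714·7.1000 + 0.3286·30.2000] = 13.7290
Node 0 (S = 55): V_0 = 1/1.07·[0.6714·2.1802 + 0.3286·13.7290] = 5.5839

$5.58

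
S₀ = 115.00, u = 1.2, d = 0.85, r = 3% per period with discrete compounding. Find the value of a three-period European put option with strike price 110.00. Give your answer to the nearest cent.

7.56

Risk-neutral probability p = (1 + 0.03 − 0.85)/(1.2 − 0.85) = 0.1800/0.3500 = 0.5143
Terminal stock prices: S_uuu = 198.7, S_uud = 140.8, S_udd = 99.7, S_ddd = 70.62
Terminal payoffs (K − S): max(-88.72, 0) = 0, max(-30.76, 0) = 0, max(10.3, 0) = 10.3, max(39.38, 0) = 39.38
Node uu (S = 165.6): V_uu = 1/1.03·[0.5143·0.0000 + 0.4857·0.0000] = 0.0000
Node ud (S = 117.3): V_ud = 1/1.03·[0.5143·0.0000 + 0.4857·10.2950] = 4.8548
Node dd (S = 83.09): V_dd = 1/1.03·[0.5143·10.2950 + 0.4857·39.3756] = 23.7086
Node u (S = 138): V_u = 1/1.03·[0.5143·0.0000 + 0.4857·4.8548] = 2.2894
Node d (S = 97.75): V_d = 1/1.03·[0.5143·4.8548 + 0.4857·23.7086] = 13.6042
Node 0 (S = 115): V_0 = 1/1.03·[0.5143·2.2894 + 0.4857·13.6042] = 7.5584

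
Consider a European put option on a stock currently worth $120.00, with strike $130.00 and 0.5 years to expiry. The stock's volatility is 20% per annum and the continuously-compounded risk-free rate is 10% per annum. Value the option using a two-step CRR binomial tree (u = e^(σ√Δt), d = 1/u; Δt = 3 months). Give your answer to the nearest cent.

$9.36

CRR parameters: u = e^(σ√Δt) = e^(0.2·√0.25) = 1.1052, d = 1/u = 0.9048
Per-period rate: rΔt = 0.1·0.25 = 0.025, so R = e^0.025 = 1.0253
Risk-neutral probability p = (e^0.025 − 0.9048)/(1.1052 − 0.9048) = 0.1205/0.2003 = 0.6014
Terminal stock prices: S_uu = 146.6, S_ud = 120, S_dd = 98.25
Terminal payoffs (K − S): max(-16.57, 0) = 0, max(10, 0) = 10, max(31.75, 0) = 31.75
Node u (S = 132.6): V_u = e^(−0.025)·[0.6014·0.0000 + 0.3986·10.0000] = 3.8877
Node d (S = 108.6): V_d = e^(−0.025)·[0.6014·10.0000 + 0.3986·31.7523] = 18.2098
Node 0 (S = 120): V_0 = e^(−0.025)·[0.6014·3.8877 + 0.3986·18.2098] = 9.3598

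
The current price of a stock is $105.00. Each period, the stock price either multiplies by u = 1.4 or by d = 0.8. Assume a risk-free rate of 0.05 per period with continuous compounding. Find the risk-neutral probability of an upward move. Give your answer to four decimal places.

Risk-neutral probability p = (e^0.05 − 0.8)/(1.4 − 0.8) = 0.2513/0.6000 = 0.4188

p = 0.4188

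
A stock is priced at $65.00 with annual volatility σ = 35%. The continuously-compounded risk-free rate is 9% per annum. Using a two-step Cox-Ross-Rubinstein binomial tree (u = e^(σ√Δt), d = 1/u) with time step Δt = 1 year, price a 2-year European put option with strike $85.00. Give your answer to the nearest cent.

$17.39

CRR parameters: u = e^(σ√Δt) = e^(0.35·√1) = 1.4191, d = 1/u = 0.7047
Per-period rate: rΔt = 0.09·1 = 0.09, so R = e^0.09 = 1.0942
Risk-neutral probability p = (e^0.09 − 0.7047)/(1.4191 − 0.7047) = 0.3895/0.7144 = 0.5452
Terminal stock prices: S_uu = 130.9, S_ud = 65, S_dd = 32.28
Terminal payoffs (K − S): max(-45.89, 0) = 0, max(20, 0) = 20, max(52.72, 0) = 52.72
Node u (S = 92.24): V_u = e^(−0.09)·[0.5452·0.0000 + 0.4548·20.0000] = 8.3130
Node d (S = 45.8): V_d = e^(−0.09)·[0.5452·20.0000 + 0.4548·52.7220] = 31.8794
Node 0 (S = 65): V_0 = e^(−0.09)·[0.5452·8.3130 + 0.4548·31.8794] = 17.3928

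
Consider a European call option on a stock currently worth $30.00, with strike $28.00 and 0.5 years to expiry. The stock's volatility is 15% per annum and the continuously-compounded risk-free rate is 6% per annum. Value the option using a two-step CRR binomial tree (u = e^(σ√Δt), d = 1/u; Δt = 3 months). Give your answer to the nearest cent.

$3.20

CRR parameters: u = e^(σ√Δt) = e^(0.15·√0.25) = 1.0779, d = 1/u = 0.9277
Per-period rate: rΔt = 0.06·0.25 = 0.015, so R = e^0.015 = 1.0151
Risk-neutral probability p = (e^0.015 − 0.9277)/(1.0779 − 0.9277) = 0.0874/0.1501 = 0.5819
Terminal stock prices: S_uu = 34.86, S_ud = 30, S_dd = 25.82
Terminal payoffs (S − K): max(6.855, 0) = 6.855, max(2, 0) = 2, max(-2.179, 0) = 0
Node u (S = 32.34): V_u = e^(−0.015)·[0.5819·6.8550 + 0.4181·2.0000] = 4.7534
Node d (S = 27.83): V_d = e^(−0.015)·[0.5819·2.0000 + 0.4181·0.0000] = 1.1465
Node 0 (S = 30): V_0 = e^(−0.015)·[0.5819·4.7534 + 0.4181·1.1465] = 3.1971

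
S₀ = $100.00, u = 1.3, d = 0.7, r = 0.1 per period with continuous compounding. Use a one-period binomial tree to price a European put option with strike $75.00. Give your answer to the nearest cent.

Risk-neutral probability p = (e^0.1 − 0.7)/(1.3 − 0.7) = 0.4052/0.6000 = 0.6753
Terminal stock prices: S_u = 130, S_d = 70
Terminal payoffs (K − S): max(-55, 0) = 0, max(5, 0) = 5
Node 0 (S = 100): V_0 = e^(−0.1)·[0.6753·0.0000 + 0.3247·5.0000] = 1.4691

$1.47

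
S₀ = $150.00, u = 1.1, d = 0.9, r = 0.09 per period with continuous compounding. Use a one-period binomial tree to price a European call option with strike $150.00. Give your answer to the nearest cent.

Risk-neutral probability p = (e^0.09 − 0.9)/(1.1 − 0.9) = 0.1942/0.2000 = 0.9709
Terminal stock prices: S_u = 165, S_d = 135
Terminal payoffs (S − K): max(15, 0) = 15, max(-15, 0) = 0
Node 0 (S = 150): V_0 = e^(−0.09)·[0.9709·15.0000 + 0.0291·0.0000] = 13.3096

$13.31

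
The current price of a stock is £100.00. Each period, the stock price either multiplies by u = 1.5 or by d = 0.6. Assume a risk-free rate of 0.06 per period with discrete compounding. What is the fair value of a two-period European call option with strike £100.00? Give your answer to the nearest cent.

£29.06

Risk-neutral probability p = (1 + 0.06 − 0.6)/(1.5 − 0.6) = 0.4600/0.9000 = 0.5111
Terminal stock prices: S_uu = 225, S_ud = 90, S_dd = 36
Terminal payoffs (S − K): max(125, 0) = 125, max(-10, 0) = 0, max(-64, 0) = 0
Node u (S = 150): V_u = 1/1.06·[0.5111·125.0000 + 0.4889·0.0000] = 60.2725
Node d (S = 60): V_d = 1/1.06·[0.5111·0.0000 + 0.4889·0.0000] = 0.0000
Node 0 (S = 100): V_0 = 1/1.06·[0.5111·60.2725 + 0.4889·0.0000] = 29.0622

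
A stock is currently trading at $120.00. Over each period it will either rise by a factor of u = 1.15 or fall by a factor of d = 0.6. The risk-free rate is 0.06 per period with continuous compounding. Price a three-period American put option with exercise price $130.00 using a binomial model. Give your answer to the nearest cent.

Risk-neutral probability p = (e^0.06 − 0.6)/(1.15 − 0.6) = 0.4618/0.5500 = 0.8397
Terminal stock prices: S_uuu = 182.5, S_uud = 95.22, S_udd = 49.68, S_ddd = 25.92
Terminal payoffs (K − S): max(-52.5, 0) = 0, max(34.78, 0) = 34.78, max(80.32, 0) = 80.32, max(104.1, 0) = 104.1
Node uu (S = 158.7): continuation = e^(−0.06)·[0.8397·0.0000 + 0.1603·34.7800] = 5.2505; exercise value = 0.0000 ≤ continuation, so V_uu = 5.2505
Node ud (S = 82.8): continuation = e^(−0.06)·[0.8397·34.7800 + 0.1603·80.3200] = 39.6294; exercise value = 47.2000 > continuation, so V_ud = 47.2000 (exercise)
Node dd (S = 43.2): continuation = e^(−0.06)·[0.8397·80.3200 + 0.1603·104.0800] = 79.2294; exercise value = 86.8000 > continuation, so V_dd = 86.8000 (exercise)
Node u (S = 138): continuation = e^(−0.06)·[0.8397·5.2505 + 0.1603·47.2000] = 11.2775; exercise value = 0.0000 ≤ continuation, so V_u = 11.2775
Node d (S = 72): continuation = e^(−0.06)·[0.8397·47.2000 + 0.1603·86.8000] = 50.4294; exercise value = 58.0000 > continuation, so V_d = 58.0000 (exercise)
Node 0 (S = 120): continuation = e^(−0.06)·[0.8397·11.2775 + 0.1603·58.0000] = 17.6741; exercise value = 10.0000 ≤ continuation, so V_0 = 17.6741

$17.67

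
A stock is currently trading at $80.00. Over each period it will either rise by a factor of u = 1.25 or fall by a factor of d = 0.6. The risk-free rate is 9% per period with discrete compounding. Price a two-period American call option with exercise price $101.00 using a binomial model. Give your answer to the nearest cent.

$11.48

Risk-neutral probability p = (1 + 0.09 − 0.6)/(1.25 − 0.6) = 0.4900/0.6500 = 0.7538
Terminal stock prices: S_uu = 125, S_ud = 60, S_dd = 28.8
Terminal payoffs (S − K): max(24, 0) = 24, max(-41, 0) = 0, max(-72.2, 0) = 0
Node u (S = 100): continuation = 1/1.09·[0.7538·24.0000 + 0.2462·0.0000] = 16.5984; exercise value = 0.0000 ≤ continuation, so V_u = 16.5984
Node d (S = 48): continuation = 1/1.09·[0.7538·0.0000 + 0.2462·0.0000] = 0.0000; exercise value = 0.0000 ≤ continuation, so V_d = 0.0000
Node 0 (S = 80): continuation = 1/1.09·[0.7538·16.5984 + 0.2462·0.0000] = 11.4795; exercise value = 0.0000 ≤ continuation, so V_0 = 11.4795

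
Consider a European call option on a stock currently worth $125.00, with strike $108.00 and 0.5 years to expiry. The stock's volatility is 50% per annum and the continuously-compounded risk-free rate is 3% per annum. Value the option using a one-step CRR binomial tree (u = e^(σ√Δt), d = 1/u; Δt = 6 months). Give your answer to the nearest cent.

$29.90

CRR parameters: u = e^(σ√Δt) = e^(0.5·√0.5) = 1.4241, d = 1/u = 0.7022
Per-period rate: rΔt = 0.03·0.5 = 0.015, so R = e^0.015 = 1.0151
Risk-neutral probability p = (e^0.015 − 0.7022)/(1.4241 − 0.7022) = 0.3129/0.7219 = 0.4335
Terminal stock prices: S_u = 178, S_d = 87.77
Terminal payoffs (S − K): max(70.01, 0) = 70.01, max(-20.23, 0) = 0
Node 0 (S = 125): V_0 = e^(−0.015)·[0.4335·70.0149 + 0.5665·0.0000] = 29.8965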